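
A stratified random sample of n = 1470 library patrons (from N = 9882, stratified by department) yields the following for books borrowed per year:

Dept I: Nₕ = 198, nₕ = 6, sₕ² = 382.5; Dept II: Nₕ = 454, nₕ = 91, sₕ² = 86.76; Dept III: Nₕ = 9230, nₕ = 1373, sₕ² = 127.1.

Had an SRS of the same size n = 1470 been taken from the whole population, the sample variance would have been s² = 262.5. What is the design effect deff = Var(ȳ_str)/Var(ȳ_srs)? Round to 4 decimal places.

Var(ȳ_str) = Σ Wₕ²(1−fₕ)sₕ²/nₕ with Wₕ = Nₕ/9882:
  Dept I: (198/9882)²·(1−6/198)·382.5/6 = 0.024817436
  Dept II: (454/9882)²·(1−91/454)·86.76/91 = 0.0016089811
  Dept III: (9230/9882)²·(1−1373/9230)·127.1/1373 = 0.06874542
  → Var(ȳ_str) = 0.095171837.
Var(ȳ_srs) = (1 − 1470/9882)·262.5/1470 = 0.15200798.
deff = 0.095171837 / 0.15200798 = 0.6261.

0.6261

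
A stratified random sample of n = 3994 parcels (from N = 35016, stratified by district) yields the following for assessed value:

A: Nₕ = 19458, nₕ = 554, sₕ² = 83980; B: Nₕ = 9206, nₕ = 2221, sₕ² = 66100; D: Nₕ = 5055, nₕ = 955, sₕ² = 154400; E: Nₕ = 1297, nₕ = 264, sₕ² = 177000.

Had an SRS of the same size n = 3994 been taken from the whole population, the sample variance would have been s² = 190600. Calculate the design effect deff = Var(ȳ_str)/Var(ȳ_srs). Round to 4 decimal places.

1.1945

Var(ȳ_str) = Σ Wₕ²(1−fₕ)sₕ²/nₕ with Wₕ = Nₕ/35016:
  A: (19458/35016)²·(1−554/19458)·83980/554 = 45.476281
  B: (9206/35016)²·(1−2221/9206)·66100/2221 = 1.5608358
  D: (5055/35016)²·(1−955/5055)·154400/955 = 2.7328505
  E: (1297/35016)²·(1−264/1297)·177000/264 = 0.73261629
  → Var(ȳ_str) = 50.502584.
Var(ȳ_srs) = (1 − 3994/35016)·190600/3994 = 42.278356.
deff = 50.502584 / 42.278356 = 1.1945.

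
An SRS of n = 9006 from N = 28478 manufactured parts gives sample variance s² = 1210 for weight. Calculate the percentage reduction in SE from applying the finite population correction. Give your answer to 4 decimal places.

17.3105

f = n/N = 9006/28478 = 0.31624412.
SE_no-fpc = √(s²/n) = 0.36654451; SE_fpc = √((1−f)s²/n) = 0.30309394.
Ratio = √(1−f) = 0.82689533. Reduction = 100·(1 − 0.82689533) = 17.3105%.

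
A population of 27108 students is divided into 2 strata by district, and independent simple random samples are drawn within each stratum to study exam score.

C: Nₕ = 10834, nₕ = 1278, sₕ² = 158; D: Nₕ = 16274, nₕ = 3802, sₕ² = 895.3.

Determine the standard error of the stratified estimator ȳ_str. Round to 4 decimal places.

0.2872

Var(ȳ_str) = Σₕ Wₕ²(1 − fₕ)sₕ²/nₕ with Wₕ = Nₕ/N, N = 27108.
C: Wₕ = 0.39966062; term = 0.39966062²·(1 − 0.11796197)·158/1278 = 0.017417918.
D: Wₕ = 0.60033938; term = 0.60033938²·(1 − 0.23362419)·895.3/3802 = 0.065041707.
Sum = 0.082459625.
SE = √(0.082459625) = 0.2872.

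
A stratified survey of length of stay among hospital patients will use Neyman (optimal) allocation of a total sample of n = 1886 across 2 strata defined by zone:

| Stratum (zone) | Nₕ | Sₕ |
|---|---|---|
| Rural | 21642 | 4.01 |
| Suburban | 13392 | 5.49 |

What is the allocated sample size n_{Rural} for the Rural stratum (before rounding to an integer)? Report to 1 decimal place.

1021.0

Neyman allocation: nₕ = n·NₕSₕ / Σⱼ NⱼSⱼ.
Σ NⱼSⱼ = 21642·4.01 + 13392·5.49 = 160306.5.
n_{Rural} = 1886·21642·4.01 / 160306.5 = 1021.0.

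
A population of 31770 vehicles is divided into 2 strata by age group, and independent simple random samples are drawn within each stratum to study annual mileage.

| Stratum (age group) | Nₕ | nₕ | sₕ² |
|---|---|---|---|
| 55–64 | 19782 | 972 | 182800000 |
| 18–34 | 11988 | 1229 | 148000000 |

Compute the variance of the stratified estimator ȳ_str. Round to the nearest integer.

Var(ȳ_str) = Σₕ Wₕ²(1 − fₕ)sₕ²/nₕ with Wₕ = Nₕ/N, N = 31770.
55–64: Wₕ = 0.62266289; term = 0.62266289²·(1 − 0.04913558)·182800000/972 = 69332.122.
18–34: Wₕ = 0.37733711; term = 0.37733711²·(1 − 0.10251919)·148000000/1229 = 15388.42.
Sum = 84720.542.

84721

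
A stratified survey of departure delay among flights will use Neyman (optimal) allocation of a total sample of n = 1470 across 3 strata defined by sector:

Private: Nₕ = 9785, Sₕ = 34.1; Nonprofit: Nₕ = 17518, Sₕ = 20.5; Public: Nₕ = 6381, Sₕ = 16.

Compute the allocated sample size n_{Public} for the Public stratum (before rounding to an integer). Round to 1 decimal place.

Neyman allocation: nₕ = n·NₕSₕ / Σⱼ NⱼSⱼ.
Σ NⱼSⱼ = 9785·34.1 + 17518·20.5 + 6381·16 = 794883.5.
n_{Public} = 1470·6381·16 / 794883.5 = 188.8.

188.8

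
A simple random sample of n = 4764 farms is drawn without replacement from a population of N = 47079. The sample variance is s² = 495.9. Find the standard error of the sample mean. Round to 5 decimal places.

0.30588

Under SRS without replacement, Var(ȳ) = (1 − f)·s²/n with f = n/N = 4764/47079 = 0.10119161.
Var(ȳ) = (1 − 0.10119161)·495.9/4764 = 0.89880839·0.1040932 = 0.09355984.
SE(ȳ) = √(0.09355984) = 0.30588.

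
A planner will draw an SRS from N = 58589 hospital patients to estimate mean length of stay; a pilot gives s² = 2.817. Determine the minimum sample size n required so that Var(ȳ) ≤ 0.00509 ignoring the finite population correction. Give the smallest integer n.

554

Without fpc, n₀ = s²/D = 2.817/0.00509 = 553.4381.
Rounding up, n = 554.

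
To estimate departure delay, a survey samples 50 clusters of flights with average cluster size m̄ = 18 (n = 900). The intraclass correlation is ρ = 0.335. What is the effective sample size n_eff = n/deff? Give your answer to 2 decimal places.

deff = 1 + (18 − 1)·0.335 = 1 + 5.695 = 6.695.
n_eff = 900 / 6.695 = 134.43.

134.43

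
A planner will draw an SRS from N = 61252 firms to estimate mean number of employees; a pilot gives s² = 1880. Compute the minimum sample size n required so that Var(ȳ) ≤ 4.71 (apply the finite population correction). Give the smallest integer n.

Without fpc, n₀ = s²/D = 1880/4.71 = 399.1507.
With fpc, (1 − n/N)·s²/n ≤ D requires n ≥ n₀/(1 + n₀/N) = 399.1507/(1 + 399.1507/61252) = 396.5665.
Rounding up, n = 397.

397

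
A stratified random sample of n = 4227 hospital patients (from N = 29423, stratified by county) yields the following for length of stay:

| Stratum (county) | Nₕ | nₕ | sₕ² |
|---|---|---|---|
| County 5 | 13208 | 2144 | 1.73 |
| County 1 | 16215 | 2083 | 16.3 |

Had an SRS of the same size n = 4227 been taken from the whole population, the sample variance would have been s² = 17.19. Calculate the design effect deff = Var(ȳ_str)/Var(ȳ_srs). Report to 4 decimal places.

0.6339

Var(ȳ_str) = Σ Wₕ²(1−fₕ)sₕ²/nₕ with Wₕ = Nₕ/29423:
  County 5: (13208/29423)²·(1−2144/13208)·1.73/2144 = 1.3620613 × 10^-4
  County 1: (16215/29423)²·(1−2083/16215)·16.3/2083 = 0.0020713096
  → Var(ȳ_str) = 0.0022075157.
Var(ȳ_srs) = (1 − 4227/29423)·17.19/4227 = 0.0034824772.
deff = 0.0022075157 / 0.0034824772 = 0.6339.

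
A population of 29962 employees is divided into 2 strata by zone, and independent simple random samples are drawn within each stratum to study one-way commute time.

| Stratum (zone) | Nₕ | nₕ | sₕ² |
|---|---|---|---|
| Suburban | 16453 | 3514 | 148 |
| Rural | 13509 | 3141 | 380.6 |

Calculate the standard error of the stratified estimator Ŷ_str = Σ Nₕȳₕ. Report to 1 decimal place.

5092.9

Var(Ŷ_str) = Σₕ Nₕ²(1 − fₕ)sₕ²/nₕ.
Suburban: 16453²·(1 − 3514/16453)·148/3514 = 8.9661452 × 10^6.
Rural: 13509²·(1 − 3141/13509)·380.6/3141 = 1.6971453 × 10^7.
Sum = 2.5937598 × 10^7.
SE = √(2.5937598 × 10^7) = 5092.9.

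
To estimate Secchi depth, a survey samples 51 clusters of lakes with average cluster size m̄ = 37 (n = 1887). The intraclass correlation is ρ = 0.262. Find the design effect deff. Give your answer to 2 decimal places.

10.43

deff = 1 + (37 − 1)·0.262 = 1 + 9.432 = 10.432.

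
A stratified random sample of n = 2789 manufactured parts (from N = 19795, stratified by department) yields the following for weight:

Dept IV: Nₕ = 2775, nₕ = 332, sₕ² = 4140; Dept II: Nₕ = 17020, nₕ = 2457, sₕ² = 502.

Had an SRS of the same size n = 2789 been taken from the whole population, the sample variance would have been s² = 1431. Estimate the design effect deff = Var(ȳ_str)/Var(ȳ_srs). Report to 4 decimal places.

0.7826

Var(ȳ_str) = Σ Wₕ²(1−fₕ)sₕ²/nₕ with Wₕ = Nₕ/19795:
  Dept IV: (2775/19795)²·(1−332/2775)·4140/332 = 0.21574349
  Dept II: (17020/19795)²·(1−2457/17020)·502/2457 = 0.1292403
  → Var(ȳ_str) = 0.34498379.
Var(ȳ_srs) = (1 − 2789/19795)·1431/2789 = 0.44079615.
deff = 0.34498379 / 0.44079615 = 0.7826.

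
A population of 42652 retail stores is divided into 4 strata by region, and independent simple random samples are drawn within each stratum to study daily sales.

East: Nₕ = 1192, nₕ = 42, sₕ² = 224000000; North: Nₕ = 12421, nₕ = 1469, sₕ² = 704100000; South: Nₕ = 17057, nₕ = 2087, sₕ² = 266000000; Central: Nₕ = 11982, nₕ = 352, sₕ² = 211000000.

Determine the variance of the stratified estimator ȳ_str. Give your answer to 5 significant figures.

Var(ȳ_str) = Σₕ Wₕ²(1 − fₕ)sₕ²/nₕ with Wₕ = Nₕ/N, N = 42652.
East: Wₕ = 0.02794711; term = 0.02794711²·(1 − 0.03523490)·224000000/42 = 4018.7781.
North: Wₕ = 0.29121729; term = 0.29121729²·(1 − 0.11826745)·704100000/1469 = 35841.299.
South: Wₕ = 0.39991091; term = 0.39991091²·(1 − 0.12235446)·266000000/2087 = 17889.773.
Central: Wₕ = 0.28092469; term = 0.28092469²·(1 − 0.02937740)·211000000/352 = 45916.632.
Sum = 103666.48.

103670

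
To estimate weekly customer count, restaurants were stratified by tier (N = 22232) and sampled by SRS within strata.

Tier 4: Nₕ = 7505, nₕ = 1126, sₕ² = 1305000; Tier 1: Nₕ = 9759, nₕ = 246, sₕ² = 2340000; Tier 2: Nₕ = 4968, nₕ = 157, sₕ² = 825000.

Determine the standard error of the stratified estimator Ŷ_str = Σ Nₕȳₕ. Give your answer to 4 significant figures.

1.032 × 10^6

Var(Ŷ_str) = Σₕ Nₕ²(1 − fₕ)sₕ²/nₕ.
Tier 4: 7505²·(1 − 1126/7505)·1305000/1126 = 5.5484978 × 10^10.
Tier 1: 9759²·(1 − 246/9759)·2340000/246 = 8.8308715 × 10^11.
Tier 2: 4968²·(1 − 157/4968)·825000/157 = 1.2559468 × 10^11.
Sum = 1.0641668 × 10^12.
SE = √(1.0641668 × 10^12) = 1.032 × 10^6.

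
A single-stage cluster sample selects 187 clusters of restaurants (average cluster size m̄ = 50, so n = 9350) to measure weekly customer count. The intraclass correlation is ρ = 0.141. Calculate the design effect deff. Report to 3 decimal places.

7.909

deff = 1 + (50 − 1)·0.141 = 1 + 6.909 = 7.909.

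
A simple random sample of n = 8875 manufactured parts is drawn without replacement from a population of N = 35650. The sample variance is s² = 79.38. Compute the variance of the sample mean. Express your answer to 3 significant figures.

Under SRS without replacement, Var(ȳ) = (1 − f)·s²/n with f = n/N = 8875/35650 = 0.24894811.
Var(ȳ) = (1 − 0.24894811)·79.38/8875 = 0.75105189·0.0089442254 = 0.0067175774.

0.00672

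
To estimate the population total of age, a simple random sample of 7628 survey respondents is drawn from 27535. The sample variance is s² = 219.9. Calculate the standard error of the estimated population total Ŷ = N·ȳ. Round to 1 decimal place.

Var(Ŷ) = N²·Var(ȳ) = N²·(1 − n/N)·s²/n.
f = 7628/27535 = 0.27702924; Var(ȳ) = 0.72297076·219.9/7628 = 0.020841803.
Var(Ŷ) = 27535² · 0.020841803 = 1.580176 × 10^7.
SE(Ŷ) = √(1.580176 × 10^7) = 3975.1.

3975.1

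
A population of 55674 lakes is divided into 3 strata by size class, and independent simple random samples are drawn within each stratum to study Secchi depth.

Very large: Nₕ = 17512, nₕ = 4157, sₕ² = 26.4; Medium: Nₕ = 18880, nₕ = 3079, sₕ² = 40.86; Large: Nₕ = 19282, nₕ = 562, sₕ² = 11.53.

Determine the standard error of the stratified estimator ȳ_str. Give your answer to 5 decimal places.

0.06439

Var(ȳ_str) = Σₕ Wₕ²(1 − fₕ)sₕ²/nₕ with Wₕ = Nₕ/N, N = 55674.
Very large: Wₕ = 0.31454539; term = 0.31454539²·(1 − 0.23738008)·26.4/4157 = 4.7918001 × 10^-4.
Medium: Wₕ = 0.33911700; term = 0.33911700²·(1 − 0.16308263)·40.86/3079 = 0.0012772338.
Large: Wₕ = 0.34633761; term = 0.34633761²·(1 − 0.02914635)·11.53/562 = 0.0023891646.
Sum = 0.0041455784.
SE = √(0.0041455784) = 0.06439.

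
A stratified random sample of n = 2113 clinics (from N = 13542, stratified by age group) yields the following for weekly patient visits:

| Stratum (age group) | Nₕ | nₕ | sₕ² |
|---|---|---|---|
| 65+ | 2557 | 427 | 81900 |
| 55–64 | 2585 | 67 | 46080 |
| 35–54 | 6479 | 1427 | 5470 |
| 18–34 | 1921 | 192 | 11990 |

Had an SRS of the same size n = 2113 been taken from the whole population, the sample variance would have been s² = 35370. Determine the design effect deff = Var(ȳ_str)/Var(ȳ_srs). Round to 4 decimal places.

2.2596

Var(ȳ_str) = Σ Wₕ²(1−fₕ)sₕ²/nₕ with Wₕ = Nₕ/13542:
  65+: (2557/13542)²·(1−427/2557)·81900/427 = 5.6964034
  55–64: (2585/13542)²·(1−67/2585)·46080/67 = 24.411155
  35–54: (6479/13542)²·(1−1427/6479)·5470/1427 = 0.68417792
  18–34: (1921/13542)²·(1−192/1921)·11990/192 = 1.1310315
  → Var(ȳ_str) = 31.922768.
Var(ȳ_srs) = (1 − 2113/13542)·35370/2113 = 14.127359.
deff = 31.922768 / 14.127359 = 2.2596.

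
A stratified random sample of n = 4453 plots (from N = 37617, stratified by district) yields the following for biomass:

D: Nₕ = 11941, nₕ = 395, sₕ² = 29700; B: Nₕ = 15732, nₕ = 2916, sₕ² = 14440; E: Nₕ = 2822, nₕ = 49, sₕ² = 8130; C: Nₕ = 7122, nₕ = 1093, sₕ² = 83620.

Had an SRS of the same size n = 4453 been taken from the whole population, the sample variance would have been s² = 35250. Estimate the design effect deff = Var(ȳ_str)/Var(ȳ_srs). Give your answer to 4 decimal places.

Var(ȳ_str) = Σ Wₕ²(1−fₕ)sₕ²/nₕ with Wₕ = Nₕ/37617:
  D: (11941/37617)²·(1−395/11941)·29700/395 = 7.3259389
  B: (15732/37617)²·(1−2916/15732)·14440/2916 = 0.70558249
  E: (2822/37617)²·(1−49/2822)·8130/49 = 0.91755695
  C: (7122/37617)²·(1−1093/7122)·83620/1093 = 2.3215013
  → Var(ȳ_str) = 11.27058.
Var(ȳ_srs) = (1 − 4453/37617)·35250/4453 = 6.9789354.
deff = 11.27058 / 6.9789354 = 1.6149.

1.6149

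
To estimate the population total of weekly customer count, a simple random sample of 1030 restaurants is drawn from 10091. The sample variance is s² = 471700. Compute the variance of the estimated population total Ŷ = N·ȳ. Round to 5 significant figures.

Var(Ŷ) = N²·Var(ȳ) = N²·(1 − n/N)·s²/n.
f = 1030/10091 = 0.10207115; Var(ȳ) = 0.89792885·471700/1030 = 411.21654.
Var(Ŷ) = 10091² · 411.21654 = 4.1873473 × 10^10.

4.1873 × 10^10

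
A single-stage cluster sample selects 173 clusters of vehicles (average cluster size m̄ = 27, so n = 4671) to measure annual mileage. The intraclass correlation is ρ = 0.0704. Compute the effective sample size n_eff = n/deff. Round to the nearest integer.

deff = 1 + (27 − 1)·0.0704 = 1 + 1.8304 = 2.8304.
n_eff = 4671 / 2.8304 = 1650.

1650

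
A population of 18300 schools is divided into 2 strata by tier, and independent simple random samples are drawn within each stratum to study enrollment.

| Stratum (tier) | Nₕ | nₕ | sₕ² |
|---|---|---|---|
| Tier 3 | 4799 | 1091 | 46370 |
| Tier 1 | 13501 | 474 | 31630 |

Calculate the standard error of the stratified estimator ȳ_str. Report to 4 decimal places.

Var(ȳ_str) = Σₕ Wₕ²(1 − fₕ)sₕ²/nₕ with Wₕ = Nₕ/N, N = 18300.
Tier 3: Wₕ = 0.26224044; term = 0.26224044²·(1 − 0.22733903)·46370/1091 = 2.2583988.
Tier 1: Wₕ = 0.73775956; term = 0.73775956²·(1 − 0.03510851)·31630/474 = 35.045239.
Sum = 37.303638.
SE = √(37.303638) = 6.1077.

6.1077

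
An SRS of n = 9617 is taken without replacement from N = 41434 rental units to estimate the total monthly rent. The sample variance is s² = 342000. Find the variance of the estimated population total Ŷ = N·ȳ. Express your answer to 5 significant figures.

4.6882 × 10^10

Var(Ŷ) = N²·Var(ȳ) = N²·(1 − n/N)·s²/n.
f = 9617/41434 = 0.23210407; Var(ȳ) = 0.76789593·342000/9617 = 27.307935.
Var(Ŷ) = 41434² · 27.307935 = 4.6881617 × 10^10.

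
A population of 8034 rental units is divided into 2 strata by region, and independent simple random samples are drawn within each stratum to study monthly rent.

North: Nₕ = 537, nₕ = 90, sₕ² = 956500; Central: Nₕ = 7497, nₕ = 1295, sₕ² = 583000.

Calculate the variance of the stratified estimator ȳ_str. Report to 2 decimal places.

363.83

Var(ȳ_str) = Σₕ Wₕ²(1 − fₕ)sₕ²/nₕ with Wₕ = Nₕ/N, N = 8034.
North: Wₕ = 0.06684093; term = 0.06684093²·(1 − 0.16759777)·956500/90 = 39.523975.
Central: Wₕ = 0.93315907; term = 0.93315907²·(1 − 0.17273576)·583000/1295 = 324.30557.
Sum = 363.82955.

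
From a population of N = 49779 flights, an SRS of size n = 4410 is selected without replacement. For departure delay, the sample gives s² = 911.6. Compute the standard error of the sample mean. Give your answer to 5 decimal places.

0.43405

Under SRS without replacement, Var(ȳ) = (1 − f)·s²/n with f = n/N = 4410/49779 = 0.08859157.
Var(ȳ) = (1 − 0.08859157)·911.6/4410 = 0.91140843·0.20671202 = 0.18839907.
SE(ȳ) = √(0.18839907) = 0.43405.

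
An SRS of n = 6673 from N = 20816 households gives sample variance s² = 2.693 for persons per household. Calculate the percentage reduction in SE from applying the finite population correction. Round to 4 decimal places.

17.5725

f = n/N = 6673/20816 = 0.32057071.
SE_no-fpc = √(s²/n) = 0.020088967; SE_fpc = √((1−f)s²/n) = 0.016558834.
Ratio = √(1−f) = 0.82427501. Reduction = 100·(1 − 0.82427501) = 17.5725%.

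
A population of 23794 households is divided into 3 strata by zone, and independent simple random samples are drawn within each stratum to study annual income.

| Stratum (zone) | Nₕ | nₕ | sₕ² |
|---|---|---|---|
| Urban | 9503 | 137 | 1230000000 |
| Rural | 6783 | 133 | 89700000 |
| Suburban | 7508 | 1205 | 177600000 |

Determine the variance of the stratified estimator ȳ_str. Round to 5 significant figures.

Var(ȳ_str) = Σₕ Wₕ²(1 − fₕ)sₕ²/nₕ with Wₕ = Nₕ/N, N = 23794.
Urban: Wₕ = 0.39938640; term = 0.39938640²·(1 − 0.01441650)·1230000000/137 = 1.4114468 × 10^6.
Rural: Wₕ = 0.28507187; term = 0.28507187²·(1 − 0.01960784)·89700000/133 = 53734.022.
Suburban: Wₕ = 0.31554173; term = 0.31554173²·(1 − 0.16049547)·177600000/1205 = 12319.486.
Sum = 1.4775003 × 10^6.

1.4775 × 10^6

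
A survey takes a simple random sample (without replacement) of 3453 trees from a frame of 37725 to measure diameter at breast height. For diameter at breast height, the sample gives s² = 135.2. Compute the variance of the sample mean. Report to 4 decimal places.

0.0356

Under SRS without replacement, Var(ȳ) = (1 − f)·s²/n with f = n/N = 3453/37725 = 0.09153082.
Var(ȳ) = (1 − 0.09153082)·135.2/3453 = 0.90846918·0.039154359 = 0.035570528.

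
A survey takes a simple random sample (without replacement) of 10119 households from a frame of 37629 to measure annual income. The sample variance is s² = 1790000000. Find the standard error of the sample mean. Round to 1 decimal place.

359.6

Under SRS without replacement, Var(ȳ) = (1 − f)·s²/n with f = n/N = 10119/37629 = 0.26891493.
Var(ȳ) = (1 − 0.26891493)·1790000000/10119 = 0.73108507·176894.95 = 129325.26.
SE(ȳ) = √(129325.26) = 359.6.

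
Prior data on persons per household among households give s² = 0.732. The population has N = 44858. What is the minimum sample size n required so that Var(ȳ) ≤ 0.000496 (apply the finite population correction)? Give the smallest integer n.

1429

Without fpc, n₀ = s²/D = 0.732/0.000496 = 1475.8065.
With fpc, (1 − n/N)·s²/n ≤ D requires n ≥ n₀/(1 + n₀/N) = 1475.8065/(1 + 1475.8065/44858) = 1428.7997.
Rounding up, n = 1429.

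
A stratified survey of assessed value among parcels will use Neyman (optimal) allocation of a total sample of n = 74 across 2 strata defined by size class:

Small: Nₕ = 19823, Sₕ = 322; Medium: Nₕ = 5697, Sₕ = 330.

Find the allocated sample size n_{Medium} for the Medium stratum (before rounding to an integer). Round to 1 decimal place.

Neyman allocation: nₕ = n·NₕSₕ / Σⱼ NⱼSⱼ.
Σ NⱼSⱼ = 19823·322 + 5697·330 = 8.263016 × 10^6.
n_{Medium} = 74·5697·330 / (8.263016 × 10^6) = 16.8.

16.8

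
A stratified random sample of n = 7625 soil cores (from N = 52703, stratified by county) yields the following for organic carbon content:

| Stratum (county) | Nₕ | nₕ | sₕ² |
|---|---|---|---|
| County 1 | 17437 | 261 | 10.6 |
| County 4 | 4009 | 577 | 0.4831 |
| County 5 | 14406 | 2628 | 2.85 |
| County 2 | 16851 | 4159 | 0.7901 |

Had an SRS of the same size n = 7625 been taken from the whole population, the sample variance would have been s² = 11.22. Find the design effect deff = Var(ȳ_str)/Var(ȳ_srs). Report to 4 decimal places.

3.5470

Var(ȳ_str) = Σ Wₕ²(1−fₕ)sₕ²/nₕ with Wₕ = Nₕ/52703:
  County 1: (17437/52703)²·(1−261/17437)·10.6/261 = 0.0043791365
  County 4: (4009/52703)²·(1−577/4009)·0.4831/577 = 4.1473805 × 10^-6
  County 5: (14406/52703)²·(1−2628/14406)·2.85/2628 = 6.6246629 × 10^-5
  County 2: (16851/52703)²·(1−4159/16851)·0.7901/4159 = 1.4627773 × 10^-5
  → Var(ȳ_str) = 0.0044641583.
Var(ȳ_srs) = (1 − 7625/52703)·11.22/7625 = 0.0012585843.
deff = 0.0044641583 / 0.0012585843 = 3.5470.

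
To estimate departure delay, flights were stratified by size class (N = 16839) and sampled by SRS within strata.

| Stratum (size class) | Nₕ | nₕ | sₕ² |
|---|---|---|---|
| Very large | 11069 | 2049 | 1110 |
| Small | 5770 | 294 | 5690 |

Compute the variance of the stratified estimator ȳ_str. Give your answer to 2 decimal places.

Var(ȳ_str) = Σₕ Wₕ²(1 − fₕ)sₕ²/nₕ with Wₕ = Nₕ/N, N = 16839.
Very large: Wₕ = 0.65734307; term = 0.65734307²·(1 − 0.18511157)·1110/2049 = 0.19074948.
Small: Wₕ = 0.34265693; term = 0.34265693²·(1 − 0.05095321)·5690/294 = 2.1566099.
Sum = 2.3473594.

2.35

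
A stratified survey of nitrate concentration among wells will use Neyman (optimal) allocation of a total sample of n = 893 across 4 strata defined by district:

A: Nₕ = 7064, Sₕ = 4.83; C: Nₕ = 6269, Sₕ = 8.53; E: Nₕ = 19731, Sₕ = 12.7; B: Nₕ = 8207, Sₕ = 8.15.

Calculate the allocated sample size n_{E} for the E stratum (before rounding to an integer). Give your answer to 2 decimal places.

Neyman allocation: nₕ = n·NₕSₕ / Σⱼ NⱼSⱼ.
Σ NⱼSⱼ = 7064·4.83 + 6269·8.53 + 19731·12.7 + 8207·8.15 = 405064.44.
n_{E} = 893·19731·12.7 / 405064.44 = 552.43.

552.43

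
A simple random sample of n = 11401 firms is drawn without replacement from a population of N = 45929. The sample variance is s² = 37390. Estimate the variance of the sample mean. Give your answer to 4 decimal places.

Under SRS without replacement, Var(ȳ) = (1 − f)·s²/n with f = n/N = 11401/45929 = 0.24823097.
Var(ȳ) = (1 − 0.24823097)·37390/11401 = 0.75176903·3.2795369 = 2.4654543.

2.4655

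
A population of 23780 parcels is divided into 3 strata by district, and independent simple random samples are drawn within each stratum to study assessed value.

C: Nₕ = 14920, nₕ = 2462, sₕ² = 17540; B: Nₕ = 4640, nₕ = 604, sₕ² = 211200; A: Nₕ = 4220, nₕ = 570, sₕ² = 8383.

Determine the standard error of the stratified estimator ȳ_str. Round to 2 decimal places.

Var(ȳ_str) = Σₕ Wₕ²(1 − fₕ)sₕ²/nₕ with Wₕ = Nₕ/N, N = 23780.
C: Wₕ = 0.62741800; term = 0.62741800²·(1 − 0.16501340)·17540/2462 = 2.3417201.
B: Wₕ = 0.19512195; term = 0.19512195²·(1 − 0.13017241)·211200/604 = 11.579836.
A: Wₕ = 0.17746005; term = 0.17746005²·(1 − 0.13507109)·8383/570 = 0.40059565.
Sum = 14.322152.
SE = √(14.322152) = 3.78.

3.78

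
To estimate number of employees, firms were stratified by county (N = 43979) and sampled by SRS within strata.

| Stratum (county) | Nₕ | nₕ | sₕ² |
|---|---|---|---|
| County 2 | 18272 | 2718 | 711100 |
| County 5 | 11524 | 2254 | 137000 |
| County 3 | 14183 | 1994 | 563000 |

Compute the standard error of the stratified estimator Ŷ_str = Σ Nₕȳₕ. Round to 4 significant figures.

Var(Ŷ_str) = Σₕ Nₕ²(1 − fₕ)sₕ²/nₕ.
County 2: 18272²·(1 − 2718/18272)·711100/2718 = 7.4354868 × 10^10.
County 5: 11524²·(1 − 2254/11524)·137000/2254 = 6.4930633 × 10^9.
County 3: 14183²·(1 − 1994/14183)·563000/1994 = 4.8811193 × 10^10.
Sum = 1.2965912 × 10^11.
SE = √(1.2965912 × 10^11) = 360100.

360100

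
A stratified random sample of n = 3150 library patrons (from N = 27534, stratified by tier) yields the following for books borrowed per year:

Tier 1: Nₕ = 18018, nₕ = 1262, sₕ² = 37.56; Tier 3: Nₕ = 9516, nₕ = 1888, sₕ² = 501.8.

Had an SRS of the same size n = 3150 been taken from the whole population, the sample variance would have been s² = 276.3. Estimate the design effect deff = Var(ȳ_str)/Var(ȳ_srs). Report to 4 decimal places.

Var(ȳ_str) = Σ Wₕ²(1−fₕ)sₕ²/nₕ with Wₕ = Nₕ/27534:
  Tier 1: (18018/27534)²·(1−1262/18018)·37.56/1262 = 0.011852352
  Tier 3: (9516/27534)²·(1−1888/9516)·501.8/1888 = 0.025448089
  → Var(ȳ_str) = 0.037300441.
Var(ȳ_srs) = (1 − 3150/27534)·276.3/3150 = 0.07767942.
deff = 0.037300441 / 0.07767942 = 0.4802.

0.4802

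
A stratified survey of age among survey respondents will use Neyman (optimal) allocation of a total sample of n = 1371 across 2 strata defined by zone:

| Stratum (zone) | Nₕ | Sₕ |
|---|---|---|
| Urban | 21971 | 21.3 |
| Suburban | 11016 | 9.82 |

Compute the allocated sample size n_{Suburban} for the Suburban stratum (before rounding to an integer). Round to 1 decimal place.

257.4

Neyman allocation: nₕ = n·NₕSₕ / Σⱼ NⱼSⱼ.
Σ NⱼSⱼ = 21971·21.3 + 11016·9.82 = 576159.42.
n_{Suburban} = 1371·11016·9.82 / 576159.42 = 257.4.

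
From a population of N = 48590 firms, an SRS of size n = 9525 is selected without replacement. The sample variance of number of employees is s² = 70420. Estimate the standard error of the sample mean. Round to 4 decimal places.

Under SRS without replacement, Var(ȳ) = (1 − f)·s²/n with f = n/N = 9525/48590 = 0.19602799.
Var(ȳ) = (1 − 0.19602799)·70420/9525 = 0.80397201·7.3931759 = 5.9439065.
SE(ȳ) = √(5.9439065) = 2.4380.

2.4380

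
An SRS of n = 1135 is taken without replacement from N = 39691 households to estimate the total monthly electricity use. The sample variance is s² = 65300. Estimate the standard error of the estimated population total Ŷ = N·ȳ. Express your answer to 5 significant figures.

Var(Ŷ) = N²·Var(ȳ) = N²·(1 − n/N)·s²/n.
f = 1135/39691 = 0.02859590; Var(ȳ) = 0.97140410·65300/1135 = 55.88783.
Var(Ŷ) = 39691² · 55.88783 = 8.8044317 × 10^10.
SE(Ŷ) = √(8.8044317 × 10^10) = 296720.

296720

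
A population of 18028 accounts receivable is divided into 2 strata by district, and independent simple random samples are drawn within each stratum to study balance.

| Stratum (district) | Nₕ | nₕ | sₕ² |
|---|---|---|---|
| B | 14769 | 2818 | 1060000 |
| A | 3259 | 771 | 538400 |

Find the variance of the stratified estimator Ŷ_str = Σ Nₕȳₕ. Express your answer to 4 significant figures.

7.205 × 10^10

Var(Ŷ_str) = Σₕ Nₕ²(1 − fₕ)sₕ²/nₕ.
B: 14769²·(1 − 2818/14769)·1060000/2818 = 6.6392682 × 10^10.
A: 3259²·(1 − 771/3259)·538400/771 = 5.6622027 × 10^9.
Sum = 7.2054885 × 10^10.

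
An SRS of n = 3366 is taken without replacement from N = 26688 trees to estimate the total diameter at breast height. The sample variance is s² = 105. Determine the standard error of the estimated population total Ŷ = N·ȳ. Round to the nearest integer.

Var(Ŷ) = N²·Var(ȳ) = N²·(1 − n/N)·s²/n.
f = 3366/26688 = 0.12612410; Var(ȳ) = 0.87387590·105/3366 = 0.027259943.
Var(Ŷ) = 26688² · 0.027259943 = 1.9415877 × 10^7.
SE(Ŷ) = √(1.9415877 × 10^7) = 4406.

4406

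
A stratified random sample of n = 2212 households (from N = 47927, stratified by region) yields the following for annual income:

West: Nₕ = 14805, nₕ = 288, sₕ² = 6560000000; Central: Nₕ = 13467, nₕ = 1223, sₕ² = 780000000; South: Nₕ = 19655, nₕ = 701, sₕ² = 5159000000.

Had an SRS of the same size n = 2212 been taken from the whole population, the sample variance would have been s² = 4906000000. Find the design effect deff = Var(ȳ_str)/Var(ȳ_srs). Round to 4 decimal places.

1.5933

Var(ȳ_str) = Σ Wₕ²(1−fₕ)sₕ²/nₕ with Wₕ = Nₕ/47927:
  West: (14805/47927)²·(1−288/14805)·6560000000/288 = 2.1312586 × 10^6
  Central: (13467/47927)²·(1−1223/13467)·780000000/1223 = 45782.746
  South: (19655/47927)²·(1−701/19655)·5159000000/701 = 1.1936059 × 10^6
  → Var(ȳ_str) = 3.3706472 × 10^6.
Var(ȳ_srs) = (1 − 2212/47927)·4906000000/2212 = 2.1155383 × 10^6.
deff = (3.3706472 × 10^6) / (2.1155383 × 10^6) = 1.5933.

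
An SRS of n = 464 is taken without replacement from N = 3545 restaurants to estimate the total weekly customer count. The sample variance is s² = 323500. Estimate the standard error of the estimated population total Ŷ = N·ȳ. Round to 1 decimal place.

Var(Ŷ) = N²·Var(ȳ) = N²·(1 − n/N)·s²/n.
f = 464/3545 = 0.13088858; Var(ȳ) = 0.86911142·323500/464 = 605.94299.
Var(Ŷ) = 3545² · 605.94299 = 7.6149007 × 10^9.
SE(Ŷ) = √(7.6149007 × 10^9) = 87263.4.

87263.4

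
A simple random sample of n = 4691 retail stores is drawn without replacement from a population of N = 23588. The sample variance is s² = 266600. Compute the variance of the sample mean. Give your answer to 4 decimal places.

Under SRS without replacement, Var(ȳ) = (1 − f)·s²/n with f = n/N = 4691/23588 = 0.19887231.
Var(ȳ) = (1 − 0.19887231)·266600/4691 = 0.80112769·56.832232 = 45.529875.

45.5299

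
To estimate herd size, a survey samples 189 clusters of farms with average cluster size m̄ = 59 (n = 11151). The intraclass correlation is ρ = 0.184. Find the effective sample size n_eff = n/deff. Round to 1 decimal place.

deff = 1 + (59 − 1)·0.184 = 1 + 10.672 = 11.672.
n_eff = 11151 / 11.672 = 955.4.

955.4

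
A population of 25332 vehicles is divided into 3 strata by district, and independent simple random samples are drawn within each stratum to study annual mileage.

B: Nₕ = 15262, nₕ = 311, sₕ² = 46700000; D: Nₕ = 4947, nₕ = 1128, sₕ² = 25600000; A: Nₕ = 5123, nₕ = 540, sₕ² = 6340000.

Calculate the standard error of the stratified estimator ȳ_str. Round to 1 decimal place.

233.4

Var(ȳ_str) = Σₕ Wₕ²(1 − fₕ)sₕ²/nₕ with Wₕ = Nₕ/N, N = 25332.
B: Wₕ = 0.60247908; term = 0.60247908²·(1 − 0.02037741)·46700000/311 = 53394.832.
D: Wₕ = 0.19528659; term = 0.19528659²·(1 − 0.22801698)·25600000/1128 = 668.16462.
A: Wₕ = 0.20223433; term = 0.20223433²·(1 − 0.10540699)·6340000/540 = 429.56684.
Sum = 54492.563.
SE = √(54492.563) = 233.4.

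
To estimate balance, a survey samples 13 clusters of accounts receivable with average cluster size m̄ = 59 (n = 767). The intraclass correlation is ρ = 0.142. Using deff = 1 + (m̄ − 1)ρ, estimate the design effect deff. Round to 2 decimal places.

9.24

deff = 1 + (59 − 1)·0.142 = 1 + 8.236 = 9.236.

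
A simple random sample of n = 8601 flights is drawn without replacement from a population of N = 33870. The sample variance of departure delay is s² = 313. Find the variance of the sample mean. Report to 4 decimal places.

Under SRS without replacement, Var(ȳ) = (1 − f)·s²/n with f = n/N = 8601/33870 = 0.25394154.
Var(ȳ) = (1 − 0.25394154)·313/8601 = 0.74605846·0.036391117 = 0.027149901.

0.0271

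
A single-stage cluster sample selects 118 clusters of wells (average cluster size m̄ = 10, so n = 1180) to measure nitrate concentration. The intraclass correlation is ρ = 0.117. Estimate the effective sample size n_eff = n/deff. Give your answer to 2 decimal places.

574.77

deff = 1 + (10 − 1)·0.117 = 1 + 1.053 = 2.053.
n_eff = 1180 / 2.053 = 574.77.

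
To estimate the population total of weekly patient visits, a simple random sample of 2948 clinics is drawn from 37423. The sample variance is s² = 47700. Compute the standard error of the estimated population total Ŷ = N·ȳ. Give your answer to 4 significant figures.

Var(Ŷ) = N²·Var(ȳ) = N²·(1 − n/N)·s²/n.
f = 2948/37423 = 0.07877508; Var(ȳ) = 0.92122492·47700/2948 = 14.905844.
Var(Ŷ) = 37423² · 14.905844 = 2.087535 × 10^10.
SE(Ŷ) = √(2.087535 × 10^10) = 144500.

144500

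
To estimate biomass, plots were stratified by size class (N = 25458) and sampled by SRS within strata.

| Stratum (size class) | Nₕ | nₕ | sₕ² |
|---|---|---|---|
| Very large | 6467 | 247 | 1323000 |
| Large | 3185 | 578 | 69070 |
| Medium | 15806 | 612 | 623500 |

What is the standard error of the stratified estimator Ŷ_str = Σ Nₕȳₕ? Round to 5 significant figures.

Var(Ŷ_str) = Σₕ Nₕ²(1 − fₕ)sₕ²/nₕ.
Very large: 6467²·(1 − 247/6467)·1323000/247 = 2.1545478 × 10^11.
Large: 3185²·(1 − 578/3185)·69070/578 = 9.9222939 × 10^8.
Medium: 15806²·(1 − 612/15806)·623500/612 = 2.4466911 × 10^11.
Sum = 4.6111612 × 10^11.
SE = √(4.6111612 × 10^11) = 679060.

679060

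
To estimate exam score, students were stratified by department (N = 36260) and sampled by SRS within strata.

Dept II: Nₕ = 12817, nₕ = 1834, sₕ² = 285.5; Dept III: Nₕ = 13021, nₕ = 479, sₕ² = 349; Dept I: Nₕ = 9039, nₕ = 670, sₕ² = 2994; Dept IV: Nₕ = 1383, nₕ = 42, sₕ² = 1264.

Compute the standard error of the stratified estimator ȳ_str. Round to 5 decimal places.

0.63775

Var(ȳ_str) = Σₕ Wₕ²(1 − fₕ)sₕ²/nₕ with Wₕ = Nₕ/N, N = 36260.
Dept II: Wₕ = 0.35347490; term = 0.35347490²·(1 − 0.14309121)·285.5/1834 = 0.016667043.
Dept III: Wₕ = 0.35910094; term = 0.35910094²·(1 − 0.03678673)·349/479 = 0.090499348.
Dept I: Wₕ = 0.24928296; term = 0.24928296²·(1 − 0.07412324)·2994/670 = 0.25710786.
Dept IV: Wₕ = 0.03814120; term = 0.03814120²·(1 − 0.03036876)·1264/42 = 0.04245151.
Sum = 0.40672576.
SE = √(0.40672576) = 0.63775.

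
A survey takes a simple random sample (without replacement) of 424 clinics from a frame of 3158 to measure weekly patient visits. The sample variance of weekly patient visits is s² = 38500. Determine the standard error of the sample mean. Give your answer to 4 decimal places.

8.8663

Under SRS without replacement, Var(ȳ) = (1 − f)·s²/n with f = n/N = 424/3158 = 0.13426219.
Var(ȳ) = (1 − 0.13426219)·38500/424 = 0.86573781·90.801887 = 78.610627.
SE(ȳ) = √(78.610627) = 8.8663.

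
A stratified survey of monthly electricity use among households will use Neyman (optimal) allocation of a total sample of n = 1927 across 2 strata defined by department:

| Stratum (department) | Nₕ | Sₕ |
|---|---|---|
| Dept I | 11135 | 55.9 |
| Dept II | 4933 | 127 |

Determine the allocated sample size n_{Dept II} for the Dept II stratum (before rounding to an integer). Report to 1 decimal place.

Neyman allocation: nₕ = n·NₕSₕ / Σⱼ NⱼSⱼ.
Σ NⱼSⱼ = 11135·55.9 + 4933·127 = 1.2489375 × 10^6.
n_{Dept II} = 1927·4933·127 / (1.2489375 × 10^6) = 966.6.

966.6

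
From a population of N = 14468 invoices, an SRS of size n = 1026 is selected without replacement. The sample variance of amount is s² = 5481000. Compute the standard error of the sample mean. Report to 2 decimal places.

70.45

Under SRS without replacement, Var(ȳ) = (1 − f)·s²/n with f = n/N = 1026/14468 = 0.07091512.
Var(ȳ) = (1 − 0.07091512)·5481000/1026 = 0.92908488·5342.1053 = 4963.2692.
SE(ȳ) = √(4963.2692) = 70.45.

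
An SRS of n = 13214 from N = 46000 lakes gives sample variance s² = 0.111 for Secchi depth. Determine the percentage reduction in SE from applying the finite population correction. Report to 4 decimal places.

15.5761

f = n/N = 13214/46000 = 0.28726087.
SE_no-fpc = √(s²/n) = 0.0028983067; SE_fpc = √((1−f)s²/n) = 0.0024468629.
Ratio = √(1−f) = 0.84423879. Reduction = 100·(1 − 0.84423879) = 15.5761%.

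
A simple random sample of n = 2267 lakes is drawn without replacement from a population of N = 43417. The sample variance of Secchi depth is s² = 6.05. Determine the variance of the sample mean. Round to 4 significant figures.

Under SRS without replacement, Var(ȳ) = (1 − f)·s²/n with f = n/N = 2267/43417 = 0.05221457.
Var(ȳ) = (1 − 0.05221457)·6.05/2267 = 0.94778543·0.0026687252 = 0.0025293788.

0.002529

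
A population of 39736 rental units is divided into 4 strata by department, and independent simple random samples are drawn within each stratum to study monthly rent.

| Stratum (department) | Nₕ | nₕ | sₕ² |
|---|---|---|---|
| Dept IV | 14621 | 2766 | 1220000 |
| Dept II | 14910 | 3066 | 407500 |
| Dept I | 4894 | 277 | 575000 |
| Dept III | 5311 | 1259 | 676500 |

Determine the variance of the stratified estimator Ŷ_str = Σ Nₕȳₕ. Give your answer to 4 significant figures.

1.584 × 10^11

Var(Ŷ_str) = Σₕ Nₕ²(1 − fₕ)sₕ²/nₕ.
Dept IV: 14621²·(1 − 2766/14621)·1220000/2766 = 7.6451549 × 10^10.
Dept II: 14910²·(1 − 3066/14910)·407500/3066 = 2.3470995 × 10^10.
Dept I: 4894²·(1 − 277/4894)·575000/277 = 4.690422 × 10^10.
Dept III: 5311²·(1 − 1259/5311)·676500/1259 = 1.156346 × 10^10.
Sum = 1.5839022 × 10^11.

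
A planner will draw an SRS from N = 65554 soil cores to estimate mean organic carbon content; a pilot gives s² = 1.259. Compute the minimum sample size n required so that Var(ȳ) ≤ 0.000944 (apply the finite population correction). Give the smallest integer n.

Without fpc, n₀ = s²/D = 1.259/0.000944 = 1333.6864.
With fpc, (1 − n/N)·s²/n ≤ D requires n ≥ n₀/(1 + n₀/N) = 1333.6864/(1 + 1333.6864/65554) = 1307.0938.
Rounding up, n = 1308.

1308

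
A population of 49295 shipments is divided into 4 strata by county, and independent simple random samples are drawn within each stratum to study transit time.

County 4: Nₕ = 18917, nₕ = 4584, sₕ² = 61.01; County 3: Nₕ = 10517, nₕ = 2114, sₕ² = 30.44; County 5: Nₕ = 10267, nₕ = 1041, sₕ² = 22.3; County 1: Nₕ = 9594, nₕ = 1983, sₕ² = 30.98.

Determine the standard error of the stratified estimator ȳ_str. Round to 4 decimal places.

0.0576

Var(ȳ_str) = Σₕ Wₕ²(1 − fₕ)sₕ²/nₕ with Wₕ = Nₕ/N, N = 49295.
County 4: Wₕ = 0.38375089; term = 0.38375089²·(1 − 0.24232172)·61.01/4584 = 0.0014850465.
County 3: Wₕ = 0.21334821; term = 0.21334821²·(1 − 0.20100789)·30.44/2114 = 5.2367297 × 10^-4.
County 5: Wₕ = 0.20827670; term = 0.20827670²·(1 − 0.10139281)·22.3/1041 = 8.3503639 × 10^-4.
County 1: Wₕ = 0.19462420; term = 0.19462420²·(1 − 0.20669168)·30.98/1983 = 4.6945546 × 10^-4.
Sum = 0.0033132113.
SE = √(0.0033132113) = 0.0576.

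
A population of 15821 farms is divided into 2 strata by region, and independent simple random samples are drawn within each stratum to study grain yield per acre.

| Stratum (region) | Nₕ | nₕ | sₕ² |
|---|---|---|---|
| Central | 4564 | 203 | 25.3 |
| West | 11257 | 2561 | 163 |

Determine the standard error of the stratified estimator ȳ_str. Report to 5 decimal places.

Var(ȳ_str) = Σₕ Wₕ²(1 − fₕ)sₕ²/nₕ with Wₕ = Nₕ/N, N = 15821.
Central: Wₕ = 0.28847734; term = 0.28847734²·(1 − 0.04447853)·25.3/203 = 0.0099103352.
West: Wₕ = 0.71152266; term = 0.71152266²·(1 − 0.22750289)·163/2561 = 0.024891574.
Sum = 0.034801909.
SE = √(0.034801909) = 0.18655.

0.18655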